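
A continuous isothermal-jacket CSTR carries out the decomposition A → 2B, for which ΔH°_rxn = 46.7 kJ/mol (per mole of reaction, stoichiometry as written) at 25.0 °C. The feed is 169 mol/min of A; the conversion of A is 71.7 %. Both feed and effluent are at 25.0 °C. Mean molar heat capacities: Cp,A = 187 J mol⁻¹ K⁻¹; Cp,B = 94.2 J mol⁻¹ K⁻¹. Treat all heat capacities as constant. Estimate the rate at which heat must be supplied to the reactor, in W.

Q_in = 94300 W

Extent of reaction ξ = 0.717 × 169 = 121.17 mol/min
Reaction term: ξ·ΔH°_rxn = 121.17 × 46.7 = 5658.8 kJ/min
Q = ΔH = 5658.8 kJ/min = 94.313 kW
Heat supplied = 94313 W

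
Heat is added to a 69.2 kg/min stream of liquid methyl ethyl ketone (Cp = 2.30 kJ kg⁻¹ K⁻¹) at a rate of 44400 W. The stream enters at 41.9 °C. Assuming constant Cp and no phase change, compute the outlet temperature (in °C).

Q = 44400 W = 2664 kJ/min
ΔT = Q/(ṁ·Cp) = 2664/(69.2×2.30) = 16.738 K
T_out = 41.9 + 16.738 = 58.638 °C

T_out = 58.6 °C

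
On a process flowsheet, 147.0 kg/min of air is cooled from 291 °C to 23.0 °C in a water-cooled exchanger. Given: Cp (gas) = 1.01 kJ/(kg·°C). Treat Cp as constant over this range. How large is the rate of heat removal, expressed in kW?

Q = ṁ·Cp·ΔT = 147.0 × 1.01 × (23.0 − 291) = -39790 kJ/min
Converting: 39790 / 60 s = 663.17 kW

Q_c = 663 kW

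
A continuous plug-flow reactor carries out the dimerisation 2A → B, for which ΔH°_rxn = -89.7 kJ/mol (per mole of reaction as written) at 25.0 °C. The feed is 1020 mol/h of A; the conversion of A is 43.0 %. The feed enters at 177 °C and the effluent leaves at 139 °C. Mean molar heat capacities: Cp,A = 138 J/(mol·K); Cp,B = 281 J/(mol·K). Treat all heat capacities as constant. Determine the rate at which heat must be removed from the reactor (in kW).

Q_out = 6.92 kW

Extent of reaction ξ = 0.430 × 1020 / 2 = 219.3 mol/h
Reaction term: ξ·ΔH°_rxn = 219.3 × -89.7 = -19671 kJ/h
Sensible, feed 177→25 °C: -21396 kJ/h
Outlet flows (mol/h): A 581.4, B 219.3
Sensible, products 25→139 °C: 16172 kJ/h
Q = ΔH = -24895 kJ/h = -6.9153 kW
Heat removed = 6.9153 kW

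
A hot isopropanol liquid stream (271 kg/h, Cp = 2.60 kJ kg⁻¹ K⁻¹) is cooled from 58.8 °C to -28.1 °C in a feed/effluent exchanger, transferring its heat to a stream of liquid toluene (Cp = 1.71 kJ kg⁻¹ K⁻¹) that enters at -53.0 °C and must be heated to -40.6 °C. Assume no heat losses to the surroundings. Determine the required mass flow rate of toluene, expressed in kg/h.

ṁ_c = 2890 kg/h

Heat released by hot stream: Q = 271 × 2.60 × (58.8 − -28.1) = 61230 kJ/h
Energy balance on cold side (adiabatic exchanger): Q = ṁ_c·Cp_c·(T_c,out − T_c,in)
ṁ_c = 61230 / [1.71 × (-40.6 − -53.0)] = 2887.7 kg/h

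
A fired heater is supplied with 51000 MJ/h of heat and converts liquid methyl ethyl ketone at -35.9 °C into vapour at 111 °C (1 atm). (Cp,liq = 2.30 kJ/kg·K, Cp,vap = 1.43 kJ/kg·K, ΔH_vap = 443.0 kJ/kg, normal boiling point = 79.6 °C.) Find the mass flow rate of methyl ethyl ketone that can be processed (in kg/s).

ṁ = 18.8 kg/s

Δh = 2.30×(79.6−-35.9) + 443.0 + 1.43×(111−79.6) = 753.55 kJ/kg
Q = 51000 MJ/h = 14167 kJ/s = 14167 kJ/s
ṁ = Q/Δh = 14167 / 753.55 = 18.8 kg/s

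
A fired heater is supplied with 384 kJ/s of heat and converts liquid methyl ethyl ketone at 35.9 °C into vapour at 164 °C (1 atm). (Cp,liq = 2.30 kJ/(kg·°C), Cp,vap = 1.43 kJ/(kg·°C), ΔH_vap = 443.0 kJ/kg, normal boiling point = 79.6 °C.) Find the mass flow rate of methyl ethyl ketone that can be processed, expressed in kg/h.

Δh = 2.30×(79.6−35.9) + 443.0 + 1.43×(164−79.6) = 664.2 kJ/kg
Q = 384 kJ/s = 384 kJ/s = 1.3824e+06 kJ/h
ṁ = Q/Δh = 1.3824e+06 / 664.2 = 2081.3 kg/h

ṁ = 2080 kg/h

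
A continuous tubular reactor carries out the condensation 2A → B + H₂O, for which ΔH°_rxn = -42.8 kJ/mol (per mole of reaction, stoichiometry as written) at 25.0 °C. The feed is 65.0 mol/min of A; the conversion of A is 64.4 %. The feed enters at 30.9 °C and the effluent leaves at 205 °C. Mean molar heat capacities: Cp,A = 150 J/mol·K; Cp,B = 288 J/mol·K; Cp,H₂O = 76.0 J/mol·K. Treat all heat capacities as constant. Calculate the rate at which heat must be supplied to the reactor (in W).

Extent of reaction ξ = 0.644 × 65.0 / 2 = 20.93 mol/min
Reaction term: ξ·ΔH°_rxn = 20.93 × -42.8 = -895.8 kJ/min
Sensible, feed 30.9→25 °C: -57.525 kJ/min
Outlet flows (mol/min): A 23.14, B 20.93, H₂O 20.93
Sensible, products 25→205 °C: 1996.1 kJ/min
Q = ΔH = 1042.8 kJ/min = 17.38 kW
Heat supplied = 17380 W

Q_in = 17400 W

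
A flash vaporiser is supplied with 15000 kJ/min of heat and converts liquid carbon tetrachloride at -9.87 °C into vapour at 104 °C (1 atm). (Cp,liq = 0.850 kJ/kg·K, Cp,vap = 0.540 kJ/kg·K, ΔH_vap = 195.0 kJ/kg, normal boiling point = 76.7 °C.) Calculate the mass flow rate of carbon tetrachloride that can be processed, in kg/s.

ṁ = 0.882 kg/s

Δh = 0.850×(76.7−-9.87) + 195.0 + 0.540×(104−76.7) = 283.33 kJ/kg
Q = 15000 kJ/min = 250 kJ/s = 250 kJ/s
ṁ = Q/Δh = 250 / 283.33 = 0.88237 kg/s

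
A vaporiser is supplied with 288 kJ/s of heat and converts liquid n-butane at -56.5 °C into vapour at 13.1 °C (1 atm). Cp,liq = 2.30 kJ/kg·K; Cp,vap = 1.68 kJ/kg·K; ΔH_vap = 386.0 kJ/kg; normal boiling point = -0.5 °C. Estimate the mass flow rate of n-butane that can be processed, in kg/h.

ṁ = 1930 kg/h

Δh = 2.30×(-0.5−-56.5) + 386.0 + 1.68×(13.1−-0.5) = 537.65 kJ/kg
Q = 288 kJ/s = 288 kJ/s = 1.0368e+06 kJ/h
ṁ = Q/Δh = 1.0368e+06 / 537.65 = 1928.4 kg/h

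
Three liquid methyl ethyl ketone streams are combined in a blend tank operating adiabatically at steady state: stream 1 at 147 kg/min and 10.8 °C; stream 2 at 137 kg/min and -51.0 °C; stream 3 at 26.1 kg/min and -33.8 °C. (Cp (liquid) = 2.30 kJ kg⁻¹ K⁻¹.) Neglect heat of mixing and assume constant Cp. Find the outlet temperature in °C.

Energy balance with Q = 0: Σ ṁᵢCp,ᵢ(T_out − Tᵢ) = 0
Σ ṁᵢCp,ᵢTᵢ = 147×2.30×10.8 + 137×2.30×-51.0 + 26.1×2.30×-33.8 = -14448
Σ ṁᵢCp,ᵢ = 147×2.30 + 137×2.30 + 26.1×2.30 = 713.23
T_out = -14448 / 713.23 = -20.257 °C

T_out = -20.3 °C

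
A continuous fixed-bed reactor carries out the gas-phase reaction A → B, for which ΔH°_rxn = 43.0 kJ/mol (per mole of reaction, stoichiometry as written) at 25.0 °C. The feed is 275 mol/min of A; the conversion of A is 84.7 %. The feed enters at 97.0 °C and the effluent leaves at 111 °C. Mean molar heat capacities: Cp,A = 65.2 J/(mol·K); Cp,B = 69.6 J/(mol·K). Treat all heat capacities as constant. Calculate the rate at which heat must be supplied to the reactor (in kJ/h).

Extent of reaction ξ = 0.847 × 275 = 232.92 mol/min
Reaction term: ξ·ΔH°_rxn = 232.92 × 43.0 = 10016 kJ/min
Sensible, feed 97.0→25 °C: -1291 kJ/min
Outlet flows (mol/min): A 42.075, B 232.92
Sensible, products 25→111 °C: 1630.1 kJ/min
Q = ΔH = 10355 kJ/min = 172.58 kW
Heat supplied = 621300 kJ/h

Q_in = 621000 kJ/h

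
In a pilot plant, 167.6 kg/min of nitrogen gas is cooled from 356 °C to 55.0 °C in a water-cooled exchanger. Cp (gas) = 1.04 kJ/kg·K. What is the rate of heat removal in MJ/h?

Q_c = 3150 MJ/h

Q = ṁ·Cp·ΔT = 167.6 × 1.04 × (55.0 − 356) = -52466 kJ/min
Converting: 52466 / 60 s = 874.43 kW
Cooling duty = 3147.9 MJ/h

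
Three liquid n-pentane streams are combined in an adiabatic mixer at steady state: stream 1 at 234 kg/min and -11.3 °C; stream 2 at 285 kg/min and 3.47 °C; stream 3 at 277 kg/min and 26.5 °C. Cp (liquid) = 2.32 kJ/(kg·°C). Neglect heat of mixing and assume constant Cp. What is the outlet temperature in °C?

Energy balance with Q = 0: Σ ṁᵢCp,ᵢ(T_out − Tᵢ) = 0
T_out = Σ ṁᵢCp,ᵢTᵢ / Σ ṁᵢCp,ᵢ
      = 13190 / 1846.7 = 7.1423 °C

T_out = 7.14 °C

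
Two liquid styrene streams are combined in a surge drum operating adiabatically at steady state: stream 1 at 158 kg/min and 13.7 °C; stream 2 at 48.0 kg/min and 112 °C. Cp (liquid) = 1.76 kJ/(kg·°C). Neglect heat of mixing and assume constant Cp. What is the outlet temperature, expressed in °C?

Energy balance with Q = 0: Σ ṁᵢCp,ᵢ(T_out − Tᵢ) = 0
Σ ṁᵢCp,ᵢTᵢ = 158×1.76×13.7 + 48.0×1.76×112 = 13271
Σ ṁᵢCp,ᵢ = 158×1.76 + 48.0×1.76 = 362.56
T_out = 13271 / 362.56 = 36.605 °C

T_out = 36.6 °C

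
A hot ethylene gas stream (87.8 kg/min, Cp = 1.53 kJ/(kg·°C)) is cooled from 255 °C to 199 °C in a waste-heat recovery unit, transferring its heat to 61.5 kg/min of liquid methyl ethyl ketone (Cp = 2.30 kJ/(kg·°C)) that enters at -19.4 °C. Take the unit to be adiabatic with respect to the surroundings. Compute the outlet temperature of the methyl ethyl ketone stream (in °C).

T_c,out = 33.8 °C

Heat released by hot stream: Q = 87.8 × 1.53 × (255 − 199) = 7522.7 kJ/min
Energy balance on cold side (adiabatic exchanger): Q = ṁ_c·Cp_c·(T_c,out − T_c,in)
T_c,out = -19.4 + 7522.7/(61.5 × 2.30) = 33.783 °C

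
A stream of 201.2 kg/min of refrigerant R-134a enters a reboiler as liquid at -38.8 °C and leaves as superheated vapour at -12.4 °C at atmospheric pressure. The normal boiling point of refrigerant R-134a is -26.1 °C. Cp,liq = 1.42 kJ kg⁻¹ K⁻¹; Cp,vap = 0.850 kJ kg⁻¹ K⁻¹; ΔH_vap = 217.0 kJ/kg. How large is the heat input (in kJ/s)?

Q = 827 kJ/s

liquid -38.8→-26.1 °C: 18.034 kJ/kg
vaporisation at -26.1 °C: 217 kJ/kg
vapour -26.1→-12.4 °C: 11.645 kJ/kg
Δh = 18.034 + 217 + 11.645 = 246.68 kJ/kg
Q = ṁ·Δh = 201.2 kg/min × 246.68 kJ/kg = 49632 kJ/min
|Q| = 827.2 kW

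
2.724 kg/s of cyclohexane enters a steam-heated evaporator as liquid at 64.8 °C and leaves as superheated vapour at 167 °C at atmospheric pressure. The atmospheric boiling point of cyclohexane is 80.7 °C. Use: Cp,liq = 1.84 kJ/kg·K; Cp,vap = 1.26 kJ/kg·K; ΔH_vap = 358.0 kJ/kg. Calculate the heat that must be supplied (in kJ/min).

liquid 64.8→80.7 °C: 29.256 kJ/kg
vaporisation at 80.7 °C: 358 kJ/kg
vapour 80.7→167 °C: 108.74 kJ/kg
Δh = 29.256 + 358 + 108.74 = 495.99 kJ/kg
Q = ṁ·Δh = 2.724 kg/s × 495.99 kJ/kg = 1351.1 kJ/s
|Q| = 1351.1 kW = 81065 kJ/min

Q = 81100 kJ/min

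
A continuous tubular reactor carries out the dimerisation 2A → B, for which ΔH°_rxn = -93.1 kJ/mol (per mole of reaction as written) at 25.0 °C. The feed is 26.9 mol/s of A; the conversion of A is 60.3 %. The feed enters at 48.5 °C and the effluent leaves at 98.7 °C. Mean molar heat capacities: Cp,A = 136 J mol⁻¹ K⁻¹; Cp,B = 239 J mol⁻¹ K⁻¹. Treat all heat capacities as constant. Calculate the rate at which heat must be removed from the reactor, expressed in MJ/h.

Q_out = 2130 MJ/h

Extent of reaction ξ = 0.603 × 26.9 / 2 = 8.1103 mol/s
Reaction term: ξ·ΔH°_rxn = 8.1103 × -93.1 = -755.07 kJ/s
Sensible, feed 48.5→25 °C: -85.972 kJ/s
Outlet flows (mol/s): A 10.679, B 8.1103
Sensible, products 25→98.7 °C: 249.9 kJ/s
Q = ΔH = -591.15 kJ/s = -591.15 kW
Heat removed = 2128.1 MJ/h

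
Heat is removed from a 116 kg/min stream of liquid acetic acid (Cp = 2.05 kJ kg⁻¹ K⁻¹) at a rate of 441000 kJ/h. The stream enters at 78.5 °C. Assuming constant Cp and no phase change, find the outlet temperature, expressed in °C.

T_out = 47.6 °C

Q = 441000 kJ/h = 7350 kJ/min
ΔT = Q/(ṁ·Cp) = 7350/(116×2.05) = 30.908 K
T_out = 78.5 − 30.908 = 47.592 °C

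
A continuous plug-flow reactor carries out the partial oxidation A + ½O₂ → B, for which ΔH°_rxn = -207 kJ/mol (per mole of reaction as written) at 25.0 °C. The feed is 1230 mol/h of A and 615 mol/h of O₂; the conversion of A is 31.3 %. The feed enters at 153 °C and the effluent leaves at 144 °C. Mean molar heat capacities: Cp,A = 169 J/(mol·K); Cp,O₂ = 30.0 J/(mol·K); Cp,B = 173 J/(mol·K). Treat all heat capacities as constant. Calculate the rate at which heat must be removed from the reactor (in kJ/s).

Q_out = 22.8 kJ/s

Extent of reaction ξ = 0.313 × 1230 = 384.99 mol/h
Reaction term: ξ·ΔH°_rxn = 384.99 × -207 = -79693 kJ/h
Sensible, feed 153→25 °C: -28969 kJ/h
Outlet flows (mol/h): A 845.01, O₂ 422.5, B 384.99
Sensible, products 25→144 °C: 26428 kJ/h
Q = ΔH = -82234 kJ/h = -22.843 kW
Heat removed = 22.843 kJ/s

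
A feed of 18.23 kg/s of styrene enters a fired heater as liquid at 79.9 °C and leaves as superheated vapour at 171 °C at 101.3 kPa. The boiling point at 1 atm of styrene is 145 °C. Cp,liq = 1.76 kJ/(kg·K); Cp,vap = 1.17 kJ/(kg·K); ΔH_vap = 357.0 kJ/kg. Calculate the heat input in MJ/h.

liquid 79.9→145 °C: 114.58 kJ/kg
vaporisation at 145 °C: 357 kJ/kg
vapour 145→171 °C: 30.42 kJ/kg
Δh = 114.58 + 357 + 30.42 = 502 kJ/kg
Q = ṁ·Δh = 18.23 kg/s × 502 kJ/kg = 9151.4 kJ/s
|Q| = 9151.4 kW = 32945 MJ/h

Q = 32900 MJ/h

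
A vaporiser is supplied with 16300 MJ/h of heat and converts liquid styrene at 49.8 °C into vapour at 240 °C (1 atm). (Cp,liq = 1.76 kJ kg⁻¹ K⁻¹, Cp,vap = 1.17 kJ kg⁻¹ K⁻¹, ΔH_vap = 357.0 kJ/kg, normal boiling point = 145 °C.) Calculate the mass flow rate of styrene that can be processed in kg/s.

ṁ = 7.12 kg/s

Δh = 1.76×(145−49.8) + 357.0 + 1.17×(240−145) = 635.7 kJ/kg
Q = 16300 MJ/h = 4527.8 kJ/s = 4527.8 kJ/s
ṁ = Q/Δh = 4527.8 / 635.7 = 7.1225 kg/s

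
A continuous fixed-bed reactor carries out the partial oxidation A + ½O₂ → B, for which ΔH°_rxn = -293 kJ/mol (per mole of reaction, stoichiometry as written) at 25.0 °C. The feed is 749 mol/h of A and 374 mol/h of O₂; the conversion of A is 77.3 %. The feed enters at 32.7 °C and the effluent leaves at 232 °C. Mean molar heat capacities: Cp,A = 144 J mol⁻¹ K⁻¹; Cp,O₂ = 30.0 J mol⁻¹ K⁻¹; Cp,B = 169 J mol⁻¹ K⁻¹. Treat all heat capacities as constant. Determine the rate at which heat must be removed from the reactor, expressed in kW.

Extent of reaction ξ = 0.773 × 749 = 578.98 mol/h
Reaction term: ξ·ΔH°_rxn = 578.98 × -293 = -169640 kJ/h
Sensible, feed 32.7→25 °C: -916.89 kJ/h
Outlet flows (mol/h): A 170.02, O₂ 84.512, B 578.98
Sensible, products 25→232 °C: 25847 kJ/h
Q = ΔH = -144710 kJ/h = -40.197 kW
Heat removed = 40.197 kW

Q_out = 40.2 kW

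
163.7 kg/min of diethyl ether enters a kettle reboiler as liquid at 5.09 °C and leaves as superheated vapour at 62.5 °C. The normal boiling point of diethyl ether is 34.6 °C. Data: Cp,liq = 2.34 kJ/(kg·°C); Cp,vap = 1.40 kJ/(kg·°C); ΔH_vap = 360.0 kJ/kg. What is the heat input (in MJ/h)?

liquid 5.09→34.6 °C: 69.053 kJ/kg
vaporisation at 34.6 °C: 360 kJ/kg
vapour 34.6→62.5 °C: 39.06 kJ/kg
Δh = 69.053 + 360 + 39.06 = 468.11 kJ/kg
Q = ṁ·Δh = 163.7 kg/min × 468.11 kJ/kg = 76630 kJ/min
|Q| = 1277.2 kW = 4597.8 MJ/h

Q = 4600 MJ/h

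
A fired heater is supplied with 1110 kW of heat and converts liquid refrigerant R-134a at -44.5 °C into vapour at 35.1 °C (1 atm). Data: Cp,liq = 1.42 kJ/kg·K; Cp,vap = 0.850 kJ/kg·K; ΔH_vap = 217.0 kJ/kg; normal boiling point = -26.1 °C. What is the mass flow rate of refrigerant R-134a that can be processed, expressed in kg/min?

ṁ = 226 kg/min

Δh = 1.42×(-26.1−-44.5) + 217.0 + 0.850×(35.1−-26.1) = 295.15 kJ/kg
Q = 1110 kW = 1110 kJ/s = 66600 kJ/min
ṁ = Q/Δh = 66600 / 295.15 = 225.65 kg/min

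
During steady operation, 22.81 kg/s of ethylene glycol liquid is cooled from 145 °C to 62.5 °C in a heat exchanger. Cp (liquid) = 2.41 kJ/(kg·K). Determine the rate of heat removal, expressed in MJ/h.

Q_c = 16300 MJ/h

Q = ṁ·Cp·ΔT = 22.81 × 2.41 × (62.5 − 145) = -4535.2 kJ/s
Cooling duty = 16327 MJ/h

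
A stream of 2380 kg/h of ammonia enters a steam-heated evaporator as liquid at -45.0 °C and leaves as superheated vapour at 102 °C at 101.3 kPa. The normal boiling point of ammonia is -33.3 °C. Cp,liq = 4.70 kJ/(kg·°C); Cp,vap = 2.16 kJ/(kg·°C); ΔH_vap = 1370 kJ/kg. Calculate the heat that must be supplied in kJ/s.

Q = 1140 kJ/s

liquid -45.0→-33.3 °C: 54.99 kJ/kg
vaporisation at -33.3 °C: 1370 kJ/kg
vapour -33.3→102 °C: 292.25 kJ/kg
Δh = 54.99 + 1370 + 292.25 = 1717.2 kJ/kg
Q = ṁ·Δh = 2380 kg/h × 1717.2 kJ/kg = 4.087e+06 kJ/h
|Q| = 1135.3 kW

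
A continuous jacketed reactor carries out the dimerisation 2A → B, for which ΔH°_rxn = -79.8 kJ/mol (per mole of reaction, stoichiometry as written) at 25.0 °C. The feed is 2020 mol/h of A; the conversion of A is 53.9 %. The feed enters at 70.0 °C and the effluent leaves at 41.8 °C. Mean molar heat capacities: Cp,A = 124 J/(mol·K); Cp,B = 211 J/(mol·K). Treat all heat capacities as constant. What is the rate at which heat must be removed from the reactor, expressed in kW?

Extent of reaction ξ = 0.539 × 2020 / 2 = 544.39 mol/h
Reaction term: ξ·ΔH°_rxn = 544.39 × -79.8 = -43442 kJ/h
Sensible, feed 70.0→25 °C: -11272 kJ/h
Outlet flows (mol/h): A 931.22, B 544.39
Sensible, products 25→41.8 °C: 3869.7 kJ/h
Q = ΔH = -50844 kJ/h = -14.123 kW
Heat removed = 14.123 kW

Q_out = 14.1 kW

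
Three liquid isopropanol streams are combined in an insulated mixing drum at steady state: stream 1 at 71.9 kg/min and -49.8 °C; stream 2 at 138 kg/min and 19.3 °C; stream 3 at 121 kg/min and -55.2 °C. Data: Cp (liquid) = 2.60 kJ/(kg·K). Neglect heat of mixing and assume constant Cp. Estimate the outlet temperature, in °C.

T_out = -23.0 °C

No heat crosses the boundary, so H_out = H_in.
T_out = Σ ṁᵢCp,ᵢTᵢ / Σ ṁᵢCp,ᵢ
      = -19751 / 860.34 = -22.957 °C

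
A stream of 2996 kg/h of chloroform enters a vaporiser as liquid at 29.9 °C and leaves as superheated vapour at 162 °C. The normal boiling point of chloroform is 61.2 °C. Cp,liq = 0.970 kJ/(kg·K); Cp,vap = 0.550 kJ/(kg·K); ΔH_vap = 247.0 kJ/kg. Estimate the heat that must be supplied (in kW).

liquid 29.9→61.2 °C: 30.361 kJ/kg
vaporisation at 61.2 °C: 247 kJ/kg
vapour 61.2→162 °C: 55.44 kJ/kg
Δh = 30.361 + 247 + 55.44 = 332.8 kJ/kg
Q = ṁ·Δh = 2996 kg/h × 332.8 kJ/kg = 997070 kJ/h
|Q| = 276.96 kW

Q = 277 kW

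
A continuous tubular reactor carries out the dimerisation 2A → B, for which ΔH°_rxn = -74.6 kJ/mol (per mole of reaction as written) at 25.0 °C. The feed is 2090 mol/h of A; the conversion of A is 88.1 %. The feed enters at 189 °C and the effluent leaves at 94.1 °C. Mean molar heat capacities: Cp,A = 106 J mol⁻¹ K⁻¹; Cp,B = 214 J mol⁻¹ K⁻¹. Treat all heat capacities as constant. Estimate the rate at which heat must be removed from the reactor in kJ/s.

Q_out = 24.9 kJ/s

Extent of reaction ξ = 0.881 × 2090 / 2 = 920.64 mol/h
Reaction term: ξ·ΔH°_rxn = 920.64 × -74.6 = -68680 kJ/h
Sensible, feed 189→25 °C: -36333 kJ/h
Outlet flows (mol/h): A 248.71, B 920.64
Sensible, products 25→94.1 °C: 15436 kJ/h
Q = ΔH = -89577 kJ/h = -24.883 kW
Heat removed = 24.883 kJ/s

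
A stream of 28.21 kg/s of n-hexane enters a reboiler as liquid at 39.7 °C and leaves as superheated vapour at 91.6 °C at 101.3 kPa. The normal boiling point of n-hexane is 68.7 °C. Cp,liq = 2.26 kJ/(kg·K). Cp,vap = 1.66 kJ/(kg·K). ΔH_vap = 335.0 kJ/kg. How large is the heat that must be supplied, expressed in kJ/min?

liquid 39.7→68.7 °C: 65.54 kJ/kg
vaporisation at 68.7 °C: 335 kJ/kg
vapour 68.7→91.6 °C: 38.014 kJ/kg
Δh = 65.54 + 335 + 38.014 = 438.55 kJ/kg
Q = ṁ·Δh = 28.21 kg/s × 438.55 kJ/kg = 12372 kJ/s
|Q| = 12372 kW = 742300 kJ/min

Q = 742000 kJ/min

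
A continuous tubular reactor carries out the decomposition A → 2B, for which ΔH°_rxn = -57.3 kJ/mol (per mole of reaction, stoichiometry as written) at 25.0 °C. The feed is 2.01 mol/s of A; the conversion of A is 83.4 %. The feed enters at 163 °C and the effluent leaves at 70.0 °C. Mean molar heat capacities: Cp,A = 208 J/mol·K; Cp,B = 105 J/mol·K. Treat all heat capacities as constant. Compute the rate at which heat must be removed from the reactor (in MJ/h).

Q_out = 485 MJ/h

Extent of reaction ξ = 0.834 × 2.01 = 1.6763 mol/s
Reaction term: ξ·ΔH°_rxn = 1.6763 × -57.3 = -96.054 kJ/s
Sensible, feed 163→25 °C: -57.695 kJ/s
Outlet flows (mol/s): A 0.33366, B 3.3527
Sensible, products 25→70.0 °C: 18.964 kJ/s
Q = ΔH = -134.78 kJ/s = -134.78 kW
Heat removed = 485.23 MJ/h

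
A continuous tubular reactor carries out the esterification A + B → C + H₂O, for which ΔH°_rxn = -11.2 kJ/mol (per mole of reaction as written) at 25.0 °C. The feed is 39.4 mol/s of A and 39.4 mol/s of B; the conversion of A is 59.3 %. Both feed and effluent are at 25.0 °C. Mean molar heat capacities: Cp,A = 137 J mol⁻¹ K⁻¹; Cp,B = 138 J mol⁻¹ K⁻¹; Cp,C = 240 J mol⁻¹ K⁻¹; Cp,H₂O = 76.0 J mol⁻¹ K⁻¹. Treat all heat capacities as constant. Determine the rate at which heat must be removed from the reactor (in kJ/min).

Q_out = 15700 kJ/min

Extent of reaction ξ = 0.593 × 39.4 = 23.364 mol/s
Reaction term: ξ·ΔH°_rxn = 23.364 × -11.2 = -261.68 kJ/s
Q = ΔH = -261.68 kJ/s = -261.68 kW
Heat removed = 15701 kJ/min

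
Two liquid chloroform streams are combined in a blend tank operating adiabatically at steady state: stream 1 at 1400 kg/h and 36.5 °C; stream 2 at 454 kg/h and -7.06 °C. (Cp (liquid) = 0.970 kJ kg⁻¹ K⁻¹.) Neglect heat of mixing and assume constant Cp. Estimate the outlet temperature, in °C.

T_out = 25.8 °C

No heat crosses the boundary, so H_out = H_in.
Σ ṁᵢCp,ᵢTᵢ = 1400×0.970×36.5 + 454×0.970×-7.06 = 46458
Σ ṁᵢCp,ᵢ = 1400×0.970 + 454×0.970 = 1798.4
T_out = 46458 / 1798.4 = 25.833 °C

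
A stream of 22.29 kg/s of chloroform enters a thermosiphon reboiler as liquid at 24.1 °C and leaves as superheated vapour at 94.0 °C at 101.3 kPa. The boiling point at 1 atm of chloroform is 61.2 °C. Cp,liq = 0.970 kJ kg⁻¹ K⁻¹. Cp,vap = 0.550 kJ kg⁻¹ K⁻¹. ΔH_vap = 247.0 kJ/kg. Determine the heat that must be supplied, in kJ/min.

Q = 403000 kJ/min

liquid 24.1→61.2 °C: 35.987 kJ/kg
vaporisation at 61.2 °C: 247 kJ/kg
vapour 61.2→94.0 °C: 18.04 kJ/kg
Δh = 35.987 + 247 + 18.04 = 301.03 kJ/kg
Q = ṁ·Δh = 22.29 kg/s × 301.03 kJ/kg = 6709.9 kJ/s
|Q| = 6709.9 kW = 402590 kJ/min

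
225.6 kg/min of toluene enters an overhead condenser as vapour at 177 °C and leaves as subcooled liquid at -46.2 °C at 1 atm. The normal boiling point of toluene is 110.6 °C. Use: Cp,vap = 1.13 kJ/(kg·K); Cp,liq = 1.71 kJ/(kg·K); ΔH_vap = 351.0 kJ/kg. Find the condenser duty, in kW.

vapour 177→110.6 °C: -75.032 kJ/kg
condensation at 110.6 °C: -351 kJ/kg
liquid 110.6→-46.2 °C: -268.13 kJ/kg
Δh = -75.032 + -351 + -268.13 = -694.16 kJ/kg
Q = ṁ·Δh = 225.6 kg/min × -694.16 kJ/kg = -156600 kJ/min
|Q| = 2610 kW

Q_c = 2610 kW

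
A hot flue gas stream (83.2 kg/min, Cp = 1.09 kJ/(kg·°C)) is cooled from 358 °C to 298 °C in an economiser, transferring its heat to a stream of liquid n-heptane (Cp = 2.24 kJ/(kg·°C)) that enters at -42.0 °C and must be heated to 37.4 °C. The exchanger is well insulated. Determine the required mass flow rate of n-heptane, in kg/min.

Heat released by hot stream: Q = 83.2 × 1.09 × (358 − 298) = 5441.3 kJ/min
Energy balance on cold side (adiabatic exchanger): Q = ṁ_c·Cp_c·(T_c,out − T_c,in)
ṁ_c = 5441.3 / [2.24 × (37.4 − -42.0)] = 30.594 kg/min

ṁ_c = 30.6 kg/min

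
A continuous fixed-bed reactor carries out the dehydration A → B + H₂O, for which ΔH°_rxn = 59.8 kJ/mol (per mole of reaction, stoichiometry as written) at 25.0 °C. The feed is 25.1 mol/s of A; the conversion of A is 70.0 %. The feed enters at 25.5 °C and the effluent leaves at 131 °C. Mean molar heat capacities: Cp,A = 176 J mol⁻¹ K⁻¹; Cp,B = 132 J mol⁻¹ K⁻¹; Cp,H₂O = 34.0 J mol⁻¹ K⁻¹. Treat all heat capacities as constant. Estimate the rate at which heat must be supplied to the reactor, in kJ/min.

Extent of reaction ξ = 0.700 × 25.1 = 17.57 mol/s
Reaction term: ξ·ΔH°_rxn = 17.57 × 59.8 = 1050.7 kJ/s
Sensible, feed 25.5→25 °C: -2.2088 kJ/s
Outlet flows (mol/s): A 7.53, B 17.57, H₂O 17.57
Sensible, products 25→131 °C: 449.64 kJ/s
Q = ΔH = 1498.1 kJ/s = 1498.1 kW
Heat supplied = 89887 kJ/min

Q_in = 89900 kJ/min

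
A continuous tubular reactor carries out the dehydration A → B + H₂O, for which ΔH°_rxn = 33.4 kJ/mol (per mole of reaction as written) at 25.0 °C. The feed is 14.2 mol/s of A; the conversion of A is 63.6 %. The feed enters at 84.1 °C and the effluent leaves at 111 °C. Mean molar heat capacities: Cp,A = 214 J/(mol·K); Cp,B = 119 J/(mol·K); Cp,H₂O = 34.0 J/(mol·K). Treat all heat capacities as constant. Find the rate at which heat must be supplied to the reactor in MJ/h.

Extent of reaction ξ = 0.636 × 14.2 = 9.0312 mol/s
Reaction term: ξ·ΔH°_rxn = 9.0312 × 33.4 = 301.64 kJ/s
Sensible, feed 84.1→25 °C: -179.59 kJ/s
Outlet flows (mol/s): A 5.1688, B 9.0312, H₂O 9.0312
Sensible, products 25→111 °C: 213.96 kJ/s
Q = ΔH = 336.01 kJ/s = 336.01 kW
Heat supplied = 1209.6 MJ/h

Q_in = 1210 MJ/h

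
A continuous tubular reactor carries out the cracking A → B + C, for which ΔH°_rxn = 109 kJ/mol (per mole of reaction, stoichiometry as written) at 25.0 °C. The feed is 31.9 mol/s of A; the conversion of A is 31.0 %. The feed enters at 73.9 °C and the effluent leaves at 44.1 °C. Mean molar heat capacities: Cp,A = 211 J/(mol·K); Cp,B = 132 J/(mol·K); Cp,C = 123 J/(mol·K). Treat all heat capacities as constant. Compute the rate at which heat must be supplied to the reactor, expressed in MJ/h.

Extent of reaction ξ = 0.310 × 31.9 = 9.889 mol/s
Reaction term: ξ·ΔH°_rxn = 9.889 × 109 = 1077.9 kJ/s
Sensible, feed 73.9→25 °C: -329.14 kJ/s
Outlet flows (mol/s): A 22.011, B 9.889, C 9.889
Sensible, products 25→44.1 °C: 136.87 kJ/s
Q = ΔH = 885.63 kJ/s = 885.63 kW
Heat supplied = 3188.3 MJ/h

Q_in = 3190 MJ/h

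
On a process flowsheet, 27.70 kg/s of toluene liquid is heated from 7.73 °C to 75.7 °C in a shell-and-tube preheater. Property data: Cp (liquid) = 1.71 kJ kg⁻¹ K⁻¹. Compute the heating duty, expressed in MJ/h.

Q = 11600 MJ/h

Q = ṁ·Cp·ΔT = 27.70 × 1.71 × (75.7 − 7.73) = 3219.5 kJ/s
Heating duty = 11590 MJ/h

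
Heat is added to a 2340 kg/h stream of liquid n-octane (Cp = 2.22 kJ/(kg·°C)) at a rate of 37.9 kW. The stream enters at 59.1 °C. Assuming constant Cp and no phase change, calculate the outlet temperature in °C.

T_out = 85.4 °C

Q = 37.9 kW = 136440 kJ/h
ΔT = Q/(ṁ·Cp) = 136440/(2340×2.22) = 26.265 K
T_out = 59.1 + 26.265 = 85.365 °C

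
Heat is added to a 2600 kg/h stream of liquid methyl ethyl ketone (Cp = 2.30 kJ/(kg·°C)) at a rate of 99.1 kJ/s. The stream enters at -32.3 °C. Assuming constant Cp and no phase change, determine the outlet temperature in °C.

Q = 99.1 kJ/s = 356760 kJ/h
ΔT = Q/(ṁ·Cp) = 356760/(2600×2.30) = 59.659 K
T_out = -32.3 + 59.659 = 27.359 °C

T_out = 27.4 °C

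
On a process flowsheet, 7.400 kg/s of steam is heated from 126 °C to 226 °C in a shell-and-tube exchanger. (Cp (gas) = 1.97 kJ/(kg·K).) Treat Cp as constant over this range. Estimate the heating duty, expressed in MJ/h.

Q = ṁ·Cp·ΔT = 7.400 × 1.97 × (226 − 126) = 1457.8 kJ/s
Heating duty = 5248.1 MJ/h

Q = 5250 MJ/h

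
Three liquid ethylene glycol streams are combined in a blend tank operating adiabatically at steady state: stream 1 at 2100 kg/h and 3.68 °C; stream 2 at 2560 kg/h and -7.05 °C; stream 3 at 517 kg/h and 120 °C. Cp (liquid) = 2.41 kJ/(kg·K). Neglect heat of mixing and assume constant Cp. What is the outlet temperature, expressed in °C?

No heat crosses the boundary, so H_out = H_in.
T_out = Σ ṁᵢCp,ᵢTᵢ / Σ ṁᵢCp,ᵢ
      = 124650 / 12477 = 9.9903 °C

T_out = 9.99 °C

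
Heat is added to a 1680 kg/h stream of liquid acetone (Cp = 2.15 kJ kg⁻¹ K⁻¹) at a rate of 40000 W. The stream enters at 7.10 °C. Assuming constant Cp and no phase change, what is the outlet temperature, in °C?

T_out = 47.0 °C

Q = 40000 W = 144000 kJ/h
ΔT = Q/(ṁ·Cp) = 144000/(1680×2.15) = 39.867 K
T_out = 7.10 + 39.867 = 46.967 °C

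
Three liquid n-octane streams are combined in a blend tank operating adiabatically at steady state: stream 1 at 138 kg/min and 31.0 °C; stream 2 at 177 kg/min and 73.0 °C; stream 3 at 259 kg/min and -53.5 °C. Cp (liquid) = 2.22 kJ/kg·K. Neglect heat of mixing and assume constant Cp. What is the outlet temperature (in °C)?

T_out = 5.82 °C

Adiabatic, steady state ⇒ Σ ṁᵢCp,ᵢ(T_out − Tᵢ) = 0
Σ ṁᵢCp,ᵢTᵢ = 138×2.22×31.0 + 177×2.22×73.0 + 259×2.22×-53.5 = 7420.4
Σ ṁᵢCp,ᵢ = 138×2.22 + 177×2.22 + 259×2.22 = 1274.3
T_out = 7420.4 / 1274.3 = 5.8232 °C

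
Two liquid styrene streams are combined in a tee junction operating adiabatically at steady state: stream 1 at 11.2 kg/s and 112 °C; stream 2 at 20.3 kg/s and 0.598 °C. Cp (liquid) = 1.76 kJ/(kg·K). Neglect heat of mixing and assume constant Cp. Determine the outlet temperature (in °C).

No heat crosses the boundary, so H_out = H_in.
T_out = Σ ṁᵢCp,ᵢTᵢ / Σ ṁᵢCp,ᵢ
      = 2229.1 / 55.44 = 40.208 °C

T_out = 40.2 °C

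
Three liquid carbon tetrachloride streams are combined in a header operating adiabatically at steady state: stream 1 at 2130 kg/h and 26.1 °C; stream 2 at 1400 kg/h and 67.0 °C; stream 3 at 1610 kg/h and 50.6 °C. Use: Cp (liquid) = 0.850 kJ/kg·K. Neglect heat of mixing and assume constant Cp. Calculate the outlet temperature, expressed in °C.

T_out = 44.9 °C

No heat crosses the boundary, so H_out = H_in.
Σ ṁᵢCp,ᵢTᵢ = 2130×0.850×26.1 + 1400×0.850×67.0 + 1610×0.850×50.6 = 196230
Σ ṁᵢCp,ᵢ = 2130×0.850 + 1400×0.850 + 1610×0.850 = 4369
T_out = 196230 / 4369 = 44.914 °C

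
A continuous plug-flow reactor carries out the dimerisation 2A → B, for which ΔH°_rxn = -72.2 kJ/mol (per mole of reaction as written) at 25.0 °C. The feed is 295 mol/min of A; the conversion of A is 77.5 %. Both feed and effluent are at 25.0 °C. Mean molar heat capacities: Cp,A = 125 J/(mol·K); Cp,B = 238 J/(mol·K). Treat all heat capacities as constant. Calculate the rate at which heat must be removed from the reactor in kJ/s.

Extent of reaction ξ = 0.775 × 295 / 2 = 114.31 mol/min
Reaction term: ξ·ΔH°_rxn = 114.31 × -72.2 = -8253.4 kJ/min
Q = ΔH = -8253.4 kJ/min = -137.56 kW
Heat removed = 137.56 kJ/s

Q_out = 138 kJ/s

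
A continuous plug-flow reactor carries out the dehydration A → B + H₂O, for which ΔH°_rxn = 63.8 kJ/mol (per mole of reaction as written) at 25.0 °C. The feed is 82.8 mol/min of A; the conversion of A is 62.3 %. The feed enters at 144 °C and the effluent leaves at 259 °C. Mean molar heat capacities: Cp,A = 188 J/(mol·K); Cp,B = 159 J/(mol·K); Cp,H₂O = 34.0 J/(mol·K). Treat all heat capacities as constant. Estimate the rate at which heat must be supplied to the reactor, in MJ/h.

Q_in = 308 MJ/h

Extent of reaction ξ = 0.623 × 82.8 = 51.584 mol/min
Reaction term: ξ·ΔH°_rxn = 51.584 × 63.8 = 3291.1 kJ/min
Sensible, feed 144→25 °C: -1852.4 kJ/min
Outlet flows (mol/min): A 31.216, B 51.584, H₂O 51.584
Sensible, products 25→259 °C: 3702.9 kJ/min
Q = ΔH = 5141.6 kJ/min = 85.693 kW
Heat supplied = 308.49 MJ/h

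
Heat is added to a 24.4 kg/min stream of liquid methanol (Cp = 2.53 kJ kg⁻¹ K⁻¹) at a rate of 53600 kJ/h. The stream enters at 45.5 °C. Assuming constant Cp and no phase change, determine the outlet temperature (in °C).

Q = 53600 kJ/h = 893.33 kJ/min
ΔT = Q/(ṁ·Cp) = 893.33/(24.4×2.53) = 14.471 K
T_out = 45.5 + 14.471 = 59.971 °C

T_out = 60.0 °C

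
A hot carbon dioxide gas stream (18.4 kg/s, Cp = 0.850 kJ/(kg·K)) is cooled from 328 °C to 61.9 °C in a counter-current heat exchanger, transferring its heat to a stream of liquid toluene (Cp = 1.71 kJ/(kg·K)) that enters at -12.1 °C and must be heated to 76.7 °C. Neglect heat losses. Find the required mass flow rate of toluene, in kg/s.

Heat released by hot stream: Q = 18.4 × 0.850 × (328 − 61.9) = 4161.8 kJ/s
Energy balance on cold side (adiabatic exchanger): Q = ṁ_c·Cp_c·(T_c,out − T_c,in)
ṁ_c = 4161.8 / [1.71 × (76.7 − -12.1)] = 27.408 kg/s

ṁ_c = 27.4 kg/s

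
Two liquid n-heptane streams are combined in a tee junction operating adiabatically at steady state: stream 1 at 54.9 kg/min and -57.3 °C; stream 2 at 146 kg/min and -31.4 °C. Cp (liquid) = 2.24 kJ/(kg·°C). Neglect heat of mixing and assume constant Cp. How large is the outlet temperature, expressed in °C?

Energy balance with Q = 0: Σ ṁᵢCp,ᵢ(T_out − Tᵢ) = 0
Σ ṁᵢCp,ᵢTᵢ = 54.9×2.24×-57.3 + 146×2.24×-31.4 = -17316
Σ ṁᵢCp,ᵢ = 54.9×2.24 + 146×2.24 = 450.02
T_out = -17316 / 450.02 = -38.478 °C

T_out = -38.5 °C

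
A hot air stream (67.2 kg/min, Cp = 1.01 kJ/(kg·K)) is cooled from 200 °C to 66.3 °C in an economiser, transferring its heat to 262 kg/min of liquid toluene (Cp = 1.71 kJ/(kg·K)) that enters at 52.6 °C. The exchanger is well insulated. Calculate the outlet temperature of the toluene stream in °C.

T_c,out = 72.9 °C

Heat released by hot stream: Q = 67.2 × 1.01 × (200 − 66.3) = 9074.5 kJ/min
Energy balance on cold side (adiabatic exchanger): Q = ṁ_c·Cp_c·(T_c,out − T_c,in)
T_c,out = 52.6 + 9074.5/(262 × 1.71) = 72.855 °C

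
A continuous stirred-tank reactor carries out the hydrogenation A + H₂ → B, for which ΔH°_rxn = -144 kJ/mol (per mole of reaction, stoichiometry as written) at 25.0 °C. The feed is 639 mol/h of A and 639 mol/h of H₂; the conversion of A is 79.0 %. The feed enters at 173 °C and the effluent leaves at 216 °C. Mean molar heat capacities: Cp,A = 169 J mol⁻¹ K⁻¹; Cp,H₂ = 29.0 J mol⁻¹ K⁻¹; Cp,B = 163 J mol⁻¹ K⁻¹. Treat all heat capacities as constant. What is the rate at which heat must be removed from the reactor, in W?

Extent of reaction ξ = 0.790 × 639 = 504.81 mol/h
Reaction term: ξ·ΔH°_rxn = 504.81 × -144 = -72693 kJ/h
Sensible, feed 173→25 °C: -18725 kJ/h
Outlet flows (mol/h): A 134.19, H₂ 134.19, B 504.81
Sensible, products 25→216 °C: 20791 kJ/h
Q = ΔH = -70627 kJ/h = -19.619 kW
Heat removed = 19619 W

Q_out = 19600 W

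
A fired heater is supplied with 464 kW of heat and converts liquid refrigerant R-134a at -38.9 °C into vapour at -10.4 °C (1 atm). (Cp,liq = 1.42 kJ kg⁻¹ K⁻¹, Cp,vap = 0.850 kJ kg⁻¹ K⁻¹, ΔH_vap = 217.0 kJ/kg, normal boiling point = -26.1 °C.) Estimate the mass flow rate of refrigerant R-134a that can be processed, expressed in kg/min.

ṁ = 112 kg/min

Δh = 1.42×(-26.1−-38.9) + 217.0 + 0.850×(-10.4−-26.1) = 248.52 kJ/kg
Q = 464 kW = 464 kJ/s = 27840 kJ/min
ṁ = Q/Δh = 27840 / 248.52 = 112.02 kg/min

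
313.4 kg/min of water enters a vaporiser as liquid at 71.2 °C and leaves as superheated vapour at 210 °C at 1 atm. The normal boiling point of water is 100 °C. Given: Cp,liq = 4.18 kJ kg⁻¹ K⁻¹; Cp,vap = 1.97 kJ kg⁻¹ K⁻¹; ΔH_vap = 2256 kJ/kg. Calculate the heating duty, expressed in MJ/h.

Q = 48800 MJ/h

liquid 71.2→100 °C: 120.38 kJ/kg
vaporisation at 100 °C: 2256 kJ/kg
vapour 100→210 °C: 216.7 kJ/kg
Δh = 120.38 + 2256 + 216.7 = 2593.1 kJ/kg
Q = ṁ·Δh = 313.4 kg/min × 2593.1 kJ/kg = 812670 kJ/min
|Q| = 13545 kW = 48760 MJ/h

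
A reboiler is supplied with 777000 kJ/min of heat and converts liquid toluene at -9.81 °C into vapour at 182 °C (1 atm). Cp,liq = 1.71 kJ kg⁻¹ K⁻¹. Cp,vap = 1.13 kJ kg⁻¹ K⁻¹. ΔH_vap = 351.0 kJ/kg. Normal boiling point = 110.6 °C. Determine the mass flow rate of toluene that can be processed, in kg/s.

Δh = 1.71×(110.6−-9.81) + 351.0 + 1.13×(182−110.6) = 637.58 kJ/kg
Q = 777000 kJ/min = 12950 kJ/s = 12950 kJ/s
ṁ = Q/Δh = 12950 / 637.58 = 20.311 kg/s

ṁ = 20.3 kg/s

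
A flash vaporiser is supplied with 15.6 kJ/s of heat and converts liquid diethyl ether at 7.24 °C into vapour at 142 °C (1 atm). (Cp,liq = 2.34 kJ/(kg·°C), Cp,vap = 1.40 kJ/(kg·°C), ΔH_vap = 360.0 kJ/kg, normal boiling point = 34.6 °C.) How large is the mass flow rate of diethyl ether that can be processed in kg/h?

ṁ = 97.8 kg/h

Δh = 2.34×(34.6−7.24) + 360.0 + 1.40×(142−34.6) = 574.38 kJ/kg
Q = 15.6 kJ/s = 15.6 kJ/s = 56160 kJ/h
ṁ = Q/Δh = 56160 / 574.38 = 97.775 kg/h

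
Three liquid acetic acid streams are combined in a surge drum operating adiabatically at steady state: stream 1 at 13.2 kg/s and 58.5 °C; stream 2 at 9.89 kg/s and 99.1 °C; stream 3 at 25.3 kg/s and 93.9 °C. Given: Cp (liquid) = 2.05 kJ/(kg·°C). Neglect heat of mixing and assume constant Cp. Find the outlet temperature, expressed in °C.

T_out = 85.3 °C

No heat crosses the boundary, so H_out = H_in.
Σ ṁᵢCp,ᵢTᵢ = 13.2×2.05×58.5 + 9.89×2.05×99.1 + 25.3×2.05×93.9 = 8462.3
Σ ṁᵢCp,ᵢ = 13.2×2.05 + 9.89×2.05 + 25.3×2.05 = 99.199
T_out = 8462.3 / 99.199 = 85.306 °C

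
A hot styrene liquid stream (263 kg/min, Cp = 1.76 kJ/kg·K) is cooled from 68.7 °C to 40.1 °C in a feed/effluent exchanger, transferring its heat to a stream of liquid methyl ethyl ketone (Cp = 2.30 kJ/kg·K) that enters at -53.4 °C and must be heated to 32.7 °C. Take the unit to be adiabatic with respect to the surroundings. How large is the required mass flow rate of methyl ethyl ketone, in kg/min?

Heat released by hot stream: Q = 263 × 1.76 × (68.7 − 40.1) = 13238 kJ/min
Energy balance on cold side (adiabatic exchanger): Q = ṁ_c·Cp_c·(T_c,out − T_c,in)
ṁ_c = 13238 / [2.30 × (32.7 − -53.4)] = 66.85 kg/min

ṁ_c = 66.9 kg/min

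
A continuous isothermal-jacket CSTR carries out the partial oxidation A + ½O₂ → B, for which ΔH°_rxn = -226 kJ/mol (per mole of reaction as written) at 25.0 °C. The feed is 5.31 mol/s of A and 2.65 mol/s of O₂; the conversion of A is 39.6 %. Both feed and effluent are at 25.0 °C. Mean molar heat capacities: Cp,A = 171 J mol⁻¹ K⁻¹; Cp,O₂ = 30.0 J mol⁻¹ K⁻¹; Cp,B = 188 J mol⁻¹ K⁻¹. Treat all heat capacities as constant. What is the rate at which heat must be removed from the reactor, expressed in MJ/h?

Extent of reaction ξ = 0.396 × 5.31 = 2.1028 mol/s
Reaction term: ξ·ΔH°_rxn = 2.1028 × -226 = -475.22 kJ/s
Q = ΔH = -475.22 kJ/s = -475.22 kW
Heat removed = 1710.8 MJ/h

Q_out = 1710 MJ/h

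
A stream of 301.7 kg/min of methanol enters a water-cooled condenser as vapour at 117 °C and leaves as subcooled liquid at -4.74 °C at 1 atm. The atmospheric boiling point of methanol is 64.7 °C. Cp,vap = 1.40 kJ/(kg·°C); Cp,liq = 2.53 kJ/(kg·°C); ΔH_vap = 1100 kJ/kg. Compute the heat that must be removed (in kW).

vapour 117→64.7 °C: -73.22 kJ/kg
condensation at 64.7 °C: -1100 kJ/kg
liquid 64.7→-4.74 °C: -175.68 kJ/kg
Δh = -73.22 + -1100 + -175.68 = -1348.9 kJ/kg
Q = ṁ·Δh = 301.7 kg/min × -1348.9 kJ/kg = -406960 kJ/min
|Q| = 6782.7 kW

Q_c = 6780 kW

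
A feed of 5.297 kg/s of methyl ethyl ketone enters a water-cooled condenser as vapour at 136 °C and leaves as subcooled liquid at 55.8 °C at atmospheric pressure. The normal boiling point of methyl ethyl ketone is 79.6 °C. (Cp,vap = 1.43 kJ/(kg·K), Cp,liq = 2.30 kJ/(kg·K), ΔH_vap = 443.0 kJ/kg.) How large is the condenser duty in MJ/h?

Q_c = 11000 MJ/h

vapour 136→79.6 °C: -80.652 kJ/kg
condensation at 79.6 °C: -443 kJ/kg
liquid 79.6→55.8 °C: -54.74 kJ/kg
Δh = -80.652 + -443 + -54.74 = -578.39 kJ/kg
Q = ṁ·Δh = 5.297 kg/s × -578.39 kJ/kg = -3063.7 kJ/s
|Q| = 3063.7 kW = 11029 MJ/h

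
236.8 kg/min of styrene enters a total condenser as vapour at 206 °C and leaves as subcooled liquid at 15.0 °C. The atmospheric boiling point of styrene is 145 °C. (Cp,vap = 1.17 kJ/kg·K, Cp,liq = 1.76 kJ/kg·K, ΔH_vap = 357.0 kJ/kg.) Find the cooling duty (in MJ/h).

vapour 206→145 °C: -71.37 kJ/kg
condensation at 145 °C: -357 kJ/kg
liquid 145→15.0 °C: -228.8 kJ/kg
Δh = -71.37 + -357 + -228.8 = -657.17 kJ/kg
Q = ṁ·Δh = 236.8 kg/min × -657.17 kJ/kg = -155620 kJ/min
|Q| = 2593.6 kW = 9337.1 MJ/h

Q_c = 9340 MJ/h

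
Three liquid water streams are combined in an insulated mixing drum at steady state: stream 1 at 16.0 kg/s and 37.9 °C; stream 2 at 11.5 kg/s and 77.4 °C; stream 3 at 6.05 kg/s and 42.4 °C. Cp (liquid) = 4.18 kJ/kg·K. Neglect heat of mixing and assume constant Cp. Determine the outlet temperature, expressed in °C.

T_out = 52.3 °C

Energy balance with Q = 0: Σ ṁᵢCp,ᵢ(T_out − Tᵢ) = 0
Σ ṁᵢCp,ᵢTᵢ = 16.0×4.18×37.9 + 11.5×4.18×77.4 + 6.05×4.18×42.4 = 7327.6
Σ ṁᵢCp,ᵢ = 16.0×4.18 + 11.5×4.18 + 6.05×4.18 = 140.24
T_out = 7327.6 / 140.24 = 52.251 °C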